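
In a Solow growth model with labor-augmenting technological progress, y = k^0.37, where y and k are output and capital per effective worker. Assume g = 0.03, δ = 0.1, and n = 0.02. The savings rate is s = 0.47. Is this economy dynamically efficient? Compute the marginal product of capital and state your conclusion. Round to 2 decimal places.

dynamically inefficient; MPK ≈ 0.12

The effective depreciation rate is n + g + δ = 0.02 + 0.03 + 0.1 = 0.15.
Steady-state k*: s·k^0.37 = 0.15·k gives k* = (0.47/0.15)^(1/0.63) ≈ 6.1279.
MPK = 0.37·6.1279^(-0.63) ≈ 0.1181.
MPK < n+g+δ = 0.15, so the economy is dynamically inefficient (over-saving).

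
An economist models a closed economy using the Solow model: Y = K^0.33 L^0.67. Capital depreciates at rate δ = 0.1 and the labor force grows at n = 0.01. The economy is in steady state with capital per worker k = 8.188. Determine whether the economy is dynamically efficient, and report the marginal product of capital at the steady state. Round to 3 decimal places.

dynamically inefficient; MPK ≈ 0.081

n + δ = 0.01 + 0.1 = 0.11.
MPK = 0.33·k^(0.33−1) = 0.33·8.188^(-0.67) ≈ 0.0807.
MPK < 0.11, so the economy is dynamically inefficient (over-saving).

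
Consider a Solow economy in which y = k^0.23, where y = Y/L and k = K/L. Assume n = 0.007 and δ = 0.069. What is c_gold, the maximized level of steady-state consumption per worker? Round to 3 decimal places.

The effective depreciation rate is n + δ = 0.007 + 0.069 = 0.076.
Setting f'(k) = n+δ gives 0.23·k^(0.23−1) = 0.076, hence k_gold = (0.23/0.076)^(1/0.77) ≈ 4.2127.
y_gold = 4.2127^0.23 ≈ 1.3920.
c_gold = y_gold − (n+δ)·k_gold = 1.3920 − 0.076·4.2127 ≈ 1.0719.

c_gold ≈ 1.072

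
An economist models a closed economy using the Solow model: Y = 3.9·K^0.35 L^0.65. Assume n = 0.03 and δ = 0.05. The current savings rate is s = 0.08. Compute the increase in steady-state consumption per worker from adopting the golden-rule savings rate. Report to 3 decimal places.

Δc ≈ 4.212

n + δ = 0.03 + 0.05 = 0.08.
Current steady state (s = 0.08): k* = (0.08·3.9/0.08)^(1/0.65) ≈ 8.1158, y* = 3.9·8.1158^0.35 ≈ 8.1158, c* = (1−0.08)·8.1158 ≈ 7.4665.
Golden rule sets MPK = n+δ: 0.35·3.9·k^(0.35−1) = 0.08, so k_gold = (0.35·3.9/0.08)^(1/0.65) ≈ 78.6050.
y_gold = 3.9·78.6050^0.35 ≈ 17.9669, c_gold = y_gold − 0.08·k_gold ≈ 11.6785.
Gain: Δc = 11.6785 − 7.4665 ≈ 4.2119.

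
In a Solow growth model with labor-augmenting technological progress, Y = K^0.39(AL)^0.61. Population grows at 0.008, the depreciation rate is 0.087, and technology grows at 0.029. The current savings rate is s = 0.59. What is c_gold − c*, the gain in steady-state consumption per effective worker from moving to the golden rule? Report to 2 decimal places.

Break-even investment rate: n + g + δ = 0.008 + 0.029 + 0.087 = 0.124.
Current steady state (s = 0.59): k* = (0.59/0.124)^(1/0.61) ≈ 12.8986, y* = 12.8986^0.39 ≈ 2.7109, c* = (1−0.59)·2.7109 ≈ 1.1115.
Maximizing c = f(k) − (n+g+δ)·k gives f'(k) = n+g+δ, i.e. 0.39·k^(0.39−1) = 0.124, so k_gold = (0.39/0.124)^(1/0.61) ≈ 6.5435.
y_gold = 6.5435^0.39 ≈ 2.0805, c_gold = y_gold − 0.124·k_gold ≈ 1.2691.
Gain: Δc = 1.2691 − 1.1115 ≈ 0.1576.

Δc ≈ 0.16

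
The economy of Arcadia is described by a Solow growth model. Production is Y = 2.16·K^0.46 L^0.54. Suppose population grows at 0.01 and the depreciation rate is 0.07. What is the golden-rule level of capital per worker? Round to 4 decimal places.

k_gold ≈ 106.2065

The effective depreciation rate is n + δ = 0.01 + 0.07 = 0.08.
Maximizing c = f(k) − (n+δ)·k gives f'(k) = n+δ, i.e. 0.46·2.16·k^(0.46−1) = 0.08, so k_gold = (0.46·2.16/0.08)^(1/0.54) ≈ 106.2065.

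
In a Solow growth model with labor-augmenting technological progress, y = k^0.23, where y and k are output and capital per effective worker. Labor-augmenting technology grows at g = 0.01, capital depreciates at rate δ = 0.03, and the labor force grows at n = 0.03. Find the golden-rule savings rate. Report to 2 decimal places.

s_gold = 0.23

The effective depreciation rate is n + g + δ = 0.03 + 0.01 + 0.03 = 0.07.
At the golden rule MPK = n+g+δ, and in any Cobb-Douglas steady state s = (n+g+δ)·k/y = MPK·k/y = capital's share 0.23.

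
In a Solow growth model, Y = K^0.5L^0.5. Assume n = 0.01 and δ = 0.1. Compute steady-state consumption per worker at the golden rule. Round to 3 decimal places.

Capital per worker breaks even when investment replaces (n + δ)·k; here n + δ = 0.11.
Maximizing c = f(k) − (n+δ)·k gives f'(k) = n+δ, i.e. 0.5·k^(0.5−1) = 0.11, so k_gold = (0.5/0.11)^(1/0.5) ≈ 20.6612.
y_gold = 20.6612^0.5 ≈ 4.5455.
c_gold = y_gold − (n+δ)·k_gold = 4.5455 − 0.11·20.6612 ≈ 2.2727.

c_gold ≈ 2.273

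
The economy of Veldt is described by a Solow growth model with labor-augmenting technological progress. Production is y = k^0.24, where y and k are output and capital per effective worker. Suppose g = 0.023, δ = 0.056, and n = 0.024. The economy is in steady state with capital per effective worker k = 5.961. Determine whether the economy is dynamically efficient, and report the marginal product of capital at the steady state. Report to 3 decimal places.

Break-even investment rate: n + g + δ = 0.024 + 0.023 + 0.056 = 0.103.
MPK = 0.24·k^(0.24−1) = 0.24·5.961^(-0.76) ≈ 0.0618.
MPK < 0.103, so the economy is dynamically inefficient (over-saving).

dynamically inefficient; MPK ≈ 0.062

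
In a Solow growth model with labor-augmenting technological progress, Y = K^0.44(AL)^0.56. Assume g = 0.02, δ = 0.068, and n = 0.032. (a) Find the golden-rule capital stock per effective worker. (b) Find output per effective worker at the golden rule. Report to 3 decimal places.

(a) k_gold ≈ 10.177; (b) y_gold ≈ 2.776

Capital per effective worker breaks even when investment replaces (n + g + δ)·k; here n + g + δ = 0.12.
Maximizing c = f(k) − (n+g+δ)·k gives f'(k) = n+g+δ, i.e. 0.44·k^(0.44−1) = 0.12, so k_gold = (0.44/0.12)^(1/0.56) ≈ 10.1772.
y_gold = 10.1772^0.44 ≈ 2.7756.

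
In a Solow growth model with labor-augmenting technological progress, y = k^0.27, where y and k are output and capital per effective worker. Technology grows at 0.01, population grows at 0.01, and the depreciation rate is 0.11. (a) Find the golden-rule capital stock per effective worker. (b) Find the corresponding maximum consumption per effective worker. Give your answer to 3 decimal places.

(a) k_gold ≈ 2.722; (b) c_gold ≈ 0.957

n + g + δ = 0.01 + 0.01 + 0.11 = 0.13.
Maximizing c = f(k) − (n+g+δ)·k gives f'(k) = n+g+δ, i.e. 0.27·k^(0.27−1) = 0.13, so k_gold = (0.27/0.13)^(1/0.73) ≈ 2.7216.
y_gold = 2.7216^0.27 ≈ 1.3104; c_gold = y_gold − 0.13·k_gold ≈ 0.9566.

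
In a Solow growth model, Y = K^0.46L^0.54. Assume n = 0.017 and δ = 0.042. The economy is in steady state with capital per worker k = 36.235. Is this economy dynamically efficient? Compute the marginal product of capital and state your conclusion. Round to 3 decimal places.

Break-even investment rate: n + δ = 0.017 + 0.042 = 0.059.
MPK = 0.46·k^(0.46−1) = 0.46·36.235^(-0.54) ≈ 0.0662.
MPK > 0.059, so the economy is dynamically efficient (under-saving).

dynamically efficient; MPK ≈ 0.066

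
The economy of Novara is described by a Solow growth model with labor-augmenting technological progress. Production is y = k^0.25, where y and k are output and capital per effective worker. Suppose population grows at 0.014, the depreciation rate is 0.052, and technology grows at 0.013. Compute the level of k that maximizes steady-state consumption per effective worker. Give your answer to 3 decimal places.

Break-even investment rate: n + g + δ = 0.014 + 0.013 + 0.052 = 0.079.
Setting f'(k) = n+g+δ gives 0.25·k^(0.25−1) = 0.079, hence k_gold = (0.25/0.079)^(1/0.75) ≈ 4.6461.

k_gold ≈ 4.646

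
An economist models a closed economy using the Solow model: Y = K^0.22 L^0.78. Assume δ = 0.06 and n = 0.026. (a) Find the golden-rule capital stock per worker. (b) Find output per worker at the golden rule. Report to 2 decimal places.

(a) k_gold ≈ 3.33; (b) y_gold ≈ 1.30

n + δ = 0.026 + 0.06 = 0.086.
Setting f'(k) = n+δ gives 0.22·k^(0.22−1) = 0.086, hence k_gold = (0.22/0.086)^(1/0.78) ≈ 3.3341.
y_gold = 3.3341^0.22 ≈ 1.3033.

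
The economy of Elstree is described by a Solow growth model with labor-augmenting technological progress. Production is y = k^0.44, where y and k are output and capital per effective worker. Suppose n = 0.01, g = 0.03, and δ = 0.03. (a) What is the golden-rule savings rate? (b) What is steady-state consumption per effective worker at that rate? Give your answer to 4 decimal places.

(a) s_gold = 0.4400; (b) c_gold ≈ 2.3739

n + g + δ = 0.01 + 0.03 + 0.03 = 0.07.
For Cobb-Douglas, s_gold equals capital's share: s_gold = 0.44.
At the golden rule the marginal product of capital equals n+g+δ: 0.44·k^(0.44−1) = 0.07. Solving, k_gold = (0.44/0.07)^(1/0.56) ≈ 26.6461.
y_gold = 26.6461^0.44 ≈ 4.2391; c_gold = (1−0.44)·y_gold ≈ 2.3739.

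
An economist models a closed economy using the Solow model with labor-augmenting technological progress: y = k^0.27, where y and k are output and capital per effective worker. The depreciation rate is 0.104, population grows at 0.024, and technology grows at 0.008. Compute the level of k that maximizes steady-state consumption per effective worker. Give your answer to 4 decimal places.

k_gold ≈ 2.5585

Capital per effective worker breaks even when investment replaces (n + g + δ)·k; here n + g + δ = 0.136.
Maximizing c = f(k) − (n+g+δ)·k gives f'(k) = n+g+δ, i.e. 0.27·k^(0.27−1) = 0.136, so k_gold = (0.27/0.136)^(1/0.73) ≈ 2.5585.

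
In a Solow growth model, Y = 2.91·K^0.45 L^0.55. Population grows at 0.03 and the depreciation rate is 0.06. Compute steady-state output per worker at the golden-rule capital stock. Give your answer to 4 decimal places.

y_gold ≈ 26.0211

Capital per worker breaks even when investment replaces (n + δ)·k; here n + δ = 0.09.
Maximizing c = f(k) − (n+δ)·k gives f'(k) = n+δ, i.e. 0.45·2.91·k^(0.45−1) = 0.09, so k_gold = (0.45·2.91/0.09)^(1/0.55) ≈ 130.1057.
Output: y_gold = 2.91·k_gold^0.45 = 2.91·130.1057^0.45 ≈ 26.0211.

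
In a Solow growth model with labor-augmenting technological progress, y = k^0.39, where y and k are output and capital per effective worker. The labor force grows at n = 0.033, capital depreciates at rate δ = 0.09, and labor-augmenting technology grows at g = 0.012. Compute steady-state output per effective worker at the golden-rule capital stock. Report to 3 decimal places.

y_gold ≈ 1.970

Capital per effective worker breaks even when investment replaces (n + g + δ)·k; here n + g + δ = 0.135.
At the golden rule the marginal product of capital equals n+g+δ: 0.39·k^(0.39−1) = 0.135. Solving, k_gold = (0.39/0.135)^(1/0.61) ≈ 5.6924.
Output: y_gold = k_gold^0.39 = 5.6924^0.39 ≈ 1.9705.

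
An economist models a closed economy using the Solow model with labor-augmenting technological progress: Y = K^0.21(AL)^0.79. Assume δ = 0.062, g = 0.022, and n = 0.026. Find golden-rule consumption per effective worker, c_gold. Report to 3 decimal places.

c_gold ≈ 0.938

n + g + δ = 0.026 + 0.022 + 0.062 = 0.11.
Golden rule sets MPK = n+g+δ: 0.21·k^(0.21−1) = 0.11, so k_gold = (0.21/0.11)^(1/0.79) ≈ 2.2671.
y_gold = 2.2671^0.21 ≈ 1.1875.
c_gold = y_gold − (n+g+δ)·k_gold = 1.1875 − 0.11·2.2671 ≈ 0.9382.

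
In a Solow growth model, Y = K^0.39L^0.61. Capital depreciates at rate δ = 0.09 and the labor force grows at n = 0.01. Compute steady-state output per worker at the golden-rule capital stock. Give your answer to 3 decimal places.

y_gold ≈ 2.387

Capital per worker breaks even when investment replaces (n + δ)·k; here n + δ = 0.1.
Golden rule sets MPK = n+δ: 0.39·k^(0.39−1) = 0.1, so k_gold = (0.39/0.1)^(1/0.61) ≈ 9.3102.
Output: y_gold = k_gold^0.39 = 9.3102^0.39 ≈ 2.3872.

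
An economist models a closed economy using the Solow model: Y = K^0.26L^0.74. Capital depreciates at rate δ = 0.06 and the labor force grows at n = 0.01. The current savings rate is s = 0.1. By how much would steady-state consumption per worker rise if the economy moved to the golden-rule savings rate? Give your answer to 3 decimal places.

The effective depreciation rate is n + δ = 0.01 + 0.06 = 0.07.
Current steady state (s = 0.1): k* = (0.1/0.07)^(1/0.74) ≈ 1.6193, y* = 1.6193^0.26 ≈ 1.1335, c* = (1−0.1)·1.1335 ≈ 1.0202.
At the golden rule the marginal product of capital equals n+δ: 0.26·k^(0.26−1) = 0.07. Solving, k_gold = (0.26/0.07)^(1/0.74) ≈ 5.8898.
y_gold = 5.8898^0.26 ≈ 1.5857, c_gold = y_gold − 0.07·k_gold ≈ 1.1734.
Gain: Δc = 1.1734 − 1.0202 ≈ 0.1533.

Δc ≈ 0.153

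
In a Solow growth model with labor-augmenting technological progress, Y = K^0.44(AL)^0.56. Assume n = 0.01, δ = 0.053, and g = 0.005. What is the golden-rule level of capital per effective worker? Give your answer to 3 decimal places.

k_gold ≈ 28.062

Break-even investment rate: n + g + δ = 0.01 + 0.005 + 0.053 = 0.068.
Setting f'(k) = n+g+δ gives 0.44·k^(0.44−1) = 0.068, hence k_gold = (0.44/0.068)^(1/0.56) ≈ 28.0617.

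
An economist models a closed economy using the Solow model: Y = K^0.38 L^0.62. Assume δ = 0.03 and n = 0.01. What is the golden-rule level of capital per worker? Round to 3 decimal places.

k_gold ≈ 37.755

n + δ = 0.01 + 0.03 = 0.04.
Setting f'(k) = n+δ gives 0.38·k^(0.38−1) = 0.04, hence k_gold = (0.38/0.04)^(1/0.62) ≈ 37.7549.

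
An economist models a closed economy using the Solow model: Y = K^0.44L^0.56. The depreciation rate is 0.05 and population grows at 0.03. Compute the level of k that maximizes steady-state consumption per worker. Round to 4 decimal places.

k_gold ≈ 20.9931

Capital per worker breaks even when investment replaces (n + δ)·k; here n + δ = 0.08.
Golden rule sets MPK = n+δ: 0.44·k^(0.44−1) = 0.08, so k_gold = (0.44/0.08)^(1/0.56) ≈ 20.9931.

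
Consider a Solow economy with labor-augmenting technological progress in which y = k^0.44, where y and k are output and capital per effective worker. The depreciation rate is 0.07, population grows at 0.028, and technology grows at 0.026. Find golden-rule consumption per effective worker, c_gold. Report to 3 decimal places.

c_gold ≈ 1.515

Capital per effective worker breaks even when investment replaces (n + g + δ)·k; here n + g + δ = 0.124.
At the golden rule the marginal product of capital equals n+g+δ: 0.44·k^(0.44−1) = 0.124. Solving, k_gold = (0.44/0.124)^(1/0.56) ≈ 9.5984.
y_gold = 9.5984^0.44 ≈ 2.7050.
c_gold = y_gold − (n+g+δ)·k_gold = 2.7050 − 0.124·9.5984 ≈ 1.5148.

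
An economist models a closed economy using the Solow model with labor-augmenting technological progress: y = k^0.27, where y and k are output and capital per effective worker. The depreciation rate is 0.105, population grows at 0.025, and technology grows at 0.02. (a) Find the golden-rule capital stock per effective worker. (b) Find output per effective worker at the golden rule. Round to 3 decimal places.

Break-even investment rate: n + g + δ = 0.025 + 0.02 + 0.105 = 0.15.
Maximizing c = f(k) − (n+g+δ)·k gives f'(k) = n+g+δ, i.e. 0.27·k^(0.27−1) = 0.15, so k_gold = (0.27/0.15)^(1/0.73) ≈ 2.2371.
y_gold = 2.2371^0.27 ≈ 1.2428.

(a) k_gold ≈ 2.237; (b) y_gold ≈ 1.243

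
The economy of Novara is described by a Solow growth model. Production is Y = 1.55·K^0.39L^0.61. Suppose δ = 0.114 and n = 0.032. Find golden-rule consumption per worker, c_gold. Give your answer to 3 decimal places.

c_gold ≈ 2.345

n + δ = 0.032 + 0.114 = 0.146.
Setting f'(k) = n+δ gives 0.39·1.55·k^(0.39−1) = 0.146, hence k_gold = (0.39·1.55/0.146)^(1/0.61) ≈ 10.2694.
y_gold = 1.55·10.2694^0.39 ≈ 3.8445.
c_gold = y_gold − (n+δ)·k_gold = 3.8445 − 0.146·10.2694 ≈ 2.3451.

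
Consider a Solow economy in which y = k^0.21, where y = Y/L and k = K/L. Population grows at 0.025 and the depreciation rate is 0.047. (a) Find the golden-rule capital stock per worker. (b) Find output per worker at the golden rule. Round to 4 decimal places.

(a) k_gold ≈ 3.8767; (b) y_gold ≈ 1.3292

Capital per worker breaks even when investment replaces (n + δ)·k; here n + δ = 0.072.
Setting f'(k) = n+δ gives 0.21·k^(0.21−1) = 0.072, hence k_gold = (0.21/0.072)^(1/0.79) ≈ 3.8767.
y_gold = 3.8767^0.21 ≈ 1.3292.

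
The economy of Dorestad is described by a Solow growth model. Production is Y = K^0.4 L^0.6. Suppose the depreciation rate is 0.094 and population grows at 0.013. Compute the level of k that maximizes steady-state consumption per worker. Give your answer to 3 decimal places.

n + δ = 0.013 + 0.094 = 0.107.
Setting f'(k) = n+δ gives 0.4·k^(0.4−1) = 0.107, hence k_gold = (0.4/0.107)^(1/0.6) ≈ 9.0045.

k_gold ≈ 9.005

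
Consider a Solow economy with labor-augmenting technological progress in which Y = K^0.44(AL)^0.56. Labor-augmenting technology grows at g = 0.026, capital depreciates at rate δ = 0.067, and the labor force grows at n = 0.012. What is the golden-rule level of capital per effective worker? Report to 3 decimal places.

Capital per effective worker breaks even when investment replaces (n + g + δ)·k; here n + g + δ = 0.105.
At the golden rule the marginal product of capital equals n+g+δ: 0.44·k^(0.44−1) = 0.105. Solving, k_gold = (0.44/0.105)^(1/0.56) ≈ 12.9177.

k_gold ≈ 12.918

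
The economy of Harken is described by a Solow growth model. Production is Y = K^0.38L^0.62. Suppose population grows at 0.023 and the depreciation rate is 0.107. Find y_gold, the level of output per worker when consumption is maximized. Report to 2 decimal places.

The effective depreciation rate is n + δ = 0.023 + 0.107 = 0.13.
Golden rule sets MPK = n+δ: 0.38·k^(0.38−1) = 0.13, so k_gold = (0.38/0.13)^(1/0.62) ≈ 5.6410.
Output: y_gold = k_gold^0.38 = 5.6410^0.38 ≈ 1.9298.

y_gold ≈ 1.93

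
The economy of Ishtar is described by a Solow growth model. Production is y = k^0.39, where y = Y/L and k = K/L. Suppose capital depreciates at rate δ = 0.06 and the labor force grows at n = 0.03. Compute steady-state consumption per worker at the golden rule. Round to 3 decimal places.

Break-even investment rate: n + δ = 0.03 + 0.06 = 0.09.
Maximizing c = f(k) − (n+δ)·k gives f'(k) = n+δ, i.e. 0.39·k^(0.39−1) = 0.09, so k_gold = (0.39/0.09)^(1/0.61) ≈ 11.0655.
y_gold = 11.0655^0.39 ≈ 2.5536.
c_gold = y_gold − (n+δ)·k_gold = 2.5536 − 0.09·11.0655 ≈ 1.5577.

c_gold ≈ 1.558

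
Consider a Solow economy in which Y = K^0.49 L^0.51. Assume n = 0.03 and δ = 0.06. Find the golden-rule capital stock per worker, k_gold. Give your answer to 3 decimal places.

k_gold ≈ 27.736

Break-even investment rate: n + δ = 0.03 + 0.06 = 0.09.
Setting f'(k) = n+δ gives 0.49·k^(0.49−1) = 0.09, hence k_gold = (0.49/0.09)^(1/0.51) ≈ 27.7362.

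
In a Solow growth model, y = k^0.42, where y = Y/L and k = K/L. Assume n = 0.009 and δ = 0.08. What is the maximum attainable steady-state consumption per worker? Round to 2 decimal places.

c_gold ≈ 1.78

The effective depreciation rate is n + δ = 0.009 + 0.08 = 0.089.
Golden rule sets MPK = n+δ: 0.42·k^(0.42−1) = 0.089, so k_gold = (0.42/0.089)^(1/0.58) ≈ 14.5153.
y_gold = 14.5153^0.42 ≈ 3.0759.
c_gold = y_gold − (n+δ)·k_gold = 3.0759 − 0.089·14.5153 ≈ 1.7840.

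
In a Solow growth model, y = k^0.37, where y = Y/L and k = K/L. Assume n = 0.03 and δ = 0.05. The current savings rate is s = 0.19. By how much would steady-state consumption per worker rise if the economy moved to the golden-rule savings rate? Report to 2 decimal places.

Break-even investment rate: n + δ = 0.03 + 0.05 = 0.08.
Current steady state (s = 0.19): k* = (0.19/0.08)^(1/0.63) ≈ 3.9472, y* = 3.9472^0.37 ≈ 1.6620, c* = (1−0.19)·1.6620 ≈ 1.3462.
At the golden rule the marginal product of capital equals n+δ: 0.37·k^(0.37−1) = 0.08. Solving, k_gold = (0.37/0.08)^(1/0.63) ≈ 11.3693.
y_gold = 11.3693^0.37 ≈ 2.4582, c_gold = y_gold − 0.08·k_gold ≈ 1.5487.
Gain: Δc = 1.5487 − 1.3462 ≈ 0.2025.

Δc ≈ 0.20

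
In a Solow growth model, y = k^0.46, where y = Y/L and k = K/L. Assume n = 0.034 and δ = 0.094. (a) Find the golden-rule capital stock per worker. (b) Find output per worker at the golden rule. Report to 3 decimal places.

(a) k_gold ≈ 10.685; (b) y_gold ≈ 2.973

Break-even investment rate: n + δ = 0.034 + 0.094 = 0.128.
Golden rule sets MPK = n+δ: 0.46·k^(0.46−1) = 0.128, so k_gold = (0.46/0.128)^(1/0.54) ≈ 10.6854.
y_gold = 10.6854^0.46 ≈ 2.9733.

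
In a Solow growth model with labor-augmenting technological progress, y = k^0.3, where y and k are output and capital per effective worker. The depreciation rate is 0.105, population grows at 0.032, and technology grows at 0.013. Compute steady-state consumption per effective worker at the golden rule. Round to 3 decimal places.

c_gold ≈ 0.942

Break-even investment rate: n + g + δ = 0.032 + 0.013 + 0.105 = 0.15.
Maximizing c = f(k) − (n+g+δ)·k gives f'(k) = n+g+δ, i.e. 0.3·k^(0.3−1) = 0.15, so k_gold = (0.3/0.15)^(1/0.7) ≈ 2.6918.
y_gold = 2.6918^0.3 ≈ 1.3459.
c_gold = y_gold − (n+g+δ)·k_gold = 1.3459 − 0.15·2.6918 ≈ 0.9421.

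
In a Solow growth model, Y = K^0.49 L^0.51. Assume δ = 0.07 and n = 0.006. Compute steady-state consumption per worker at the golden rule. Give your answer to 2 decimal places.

c_gold ≈ 3.06

The effective depreciation rate is n + δ = 0.006 + 0.07 = 0.076.
Golden rule sets MPK = n+δ: 0.49·k^(0.49−1) = 0.076, so k_gold = (0.49/0.076)^(1/0.51) ≈ 38.6389.
y_gold = 38.6389^0.49 ≈ 5.9930.
c_gold = y_gold − (n+δ)·k_gold = 5.9930 − 0.076·38.6389 ≈ 3.0564.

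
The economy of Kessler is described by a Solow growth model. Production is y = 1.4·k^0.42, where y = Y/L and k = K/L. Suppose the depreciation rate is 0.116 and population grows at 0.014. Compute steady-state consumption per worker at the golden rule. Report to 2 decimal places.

n + δ = 0.014 + 0.116 = 0.13.
Maximizing c = f(k) − (n+δ)·k gives f'(k) = n+δ, i.e. 0.42·1.4·k^(0.42−1) = 0.13, so k_gold = (0.42·1.4/0.13)^(1/0.58) ≈ 13.4914.
y_gold = 1.4·13.4914^0.42 ≈ 4.1759.
c_gold = y_gold − (n+δ)·k_gold = 4.1759 − 0.13·13.4914 ≈ 2.4220.

c_gold ≈ 2.42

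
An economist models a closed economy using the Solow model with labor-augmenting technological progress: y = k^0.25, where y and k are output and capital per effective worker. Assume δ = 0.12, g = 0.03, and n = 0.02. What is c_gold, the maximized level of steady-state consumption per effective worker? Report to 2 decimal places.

c_gold ≈ 0.85

Break-even investment rate: n + g + δ = 0.02 + 0.03 + 0.12 = 0.17.
Setting f'(k) = n+g+δ gives 0.25·k^(0.25−1) = 0.17, hence k_gold = (0.25/0.17)^(1/0.75) ≈ 1.6723.
y_gold = 1.6723^0.25 ≈ 1.1372.
c_gold = y_gold − (n+g+δ)·k_gold = 1.1372 − 0.17·1.6723 ≈ 0.8529.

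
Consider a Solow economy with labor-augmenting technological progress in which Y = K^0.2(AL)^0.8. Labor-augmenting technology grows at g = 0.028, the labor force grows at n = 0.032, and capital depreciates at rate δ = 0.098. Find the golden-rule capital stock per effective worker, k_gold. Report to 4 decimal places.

Break-even investment rate: n + g + δ = 0.032 + 0.028 + 0.098 = 0.158.
Golden rule sets MPK = n+g+δ: 0.2·k^(0.2−1) = 0.158, so k_gold = (0.2/0.158)^(1/0.8) ≈ 1.3427.

k_gold ≈ 1.3427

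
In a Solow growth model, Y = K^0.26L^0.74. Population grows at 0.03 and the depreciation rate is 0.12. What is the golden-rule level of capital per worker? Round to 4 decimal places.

k_gold ≈ 2.1029

The effective depreciation rate is n + δ = 0.03 + 0.12 = 0.15.
At the golden rule the marginal product of capital equals n+δ: 0.26·k^(0.26−1) = 0.15. Solving, k_gold = (0.26/0.15)^(1/0.74) ≈ 2.1029.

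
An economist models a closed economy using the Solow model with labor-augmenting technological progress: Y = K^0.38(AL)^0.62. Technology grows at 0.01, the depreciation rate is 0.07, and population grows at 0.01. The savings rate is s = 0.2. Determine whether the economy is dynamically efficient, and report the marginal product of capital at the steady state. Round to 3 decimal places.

Capital per effective worker breaks even when investment replaces (n + g + δ)·k; here n + g + δ = 0.09.
Steady-state k*: s·k^0.38 = 0.09·k gives k* = (0.2/0.09)^(1/0.62) ≈ 3.6252.
MPK = 0.38·3.6252^(-0.62) ≈ 0.1710.
MPK > n+g+δ = 0.09, so the economy is dynamically efficient (under-saving).

dynamically efficient; MPK ≈ 0.171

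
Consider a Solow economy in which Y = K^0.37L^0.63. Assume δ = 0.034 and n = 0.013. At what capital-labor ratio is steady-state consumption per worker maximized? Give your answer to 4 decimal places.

n + δ = 0.013 + 0.034 = 0.047.
At the golden rule the marginal product of capital equals n+δ: 0.37·k^(0.37−1) = 0.047. Solving, k_gold = (0.37/0.047)^(1/0.63) ≈ 26.4477.

k_gold ≈ 26.4477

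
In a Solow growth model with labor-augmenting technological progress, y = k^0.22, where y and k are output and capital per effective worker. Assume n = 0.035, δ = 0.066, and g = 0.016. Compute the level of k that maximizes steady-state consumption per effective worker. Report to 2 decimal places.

The effective depreciation rate is n + g + δ = 0.035 + 0.016 + 0.066 = 0.117.
Setting f'(k) = n+g+δ gives 0.22·k^(0.22−1) = 0.117, hence k_gold = (0.22/0.117)^(1/0.78) ≈ 2.2469.

k_gold ≈ 2.25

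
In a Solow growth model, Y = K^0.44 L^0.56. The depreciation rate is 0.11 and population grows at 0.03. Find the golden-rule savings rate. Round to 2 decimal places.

s_gold = 0.44

Break-even investment rate: n + δ = 0.03 + 0.11 = 0.14.
At the golden rule MPK = n+δ, and in any Cobb-Douglas steady state s = (n+δ)·k/y = MPK·k/y = capital's share 0.44.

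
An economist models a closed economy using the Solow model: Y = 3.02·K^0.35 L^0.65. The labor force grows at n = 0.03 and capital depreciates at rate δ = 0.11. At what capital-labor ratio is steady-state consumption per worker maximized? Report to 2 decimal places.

k_gold ≈ 22.42

n + δ = 0.03 + 0.11 = 0.14.
At the golden rule the marginal product of capital equals n+δ: 0.35·3.02·k^(0.35−1) = 0.14. Solving, k_gold = (0.35·3.02/0.14)^(1/0.65) ≈ 22.4227.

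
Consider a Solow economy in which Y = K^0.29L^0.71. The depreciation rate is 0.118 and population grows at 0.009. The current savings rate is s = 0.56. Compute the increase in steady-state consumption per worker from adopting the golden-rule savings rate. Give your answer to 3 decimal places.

Δc ≈ 0.188

The effective depreciation rate is n + δ = 0.009 + 0.118 = 0.127.
Current steady state (s = 0.56): k* = (0.56/0.127)^(1/0.71) ≈ 8.0832, y* = 8.0832^0.29 ≈ 1.8332, c* = (1−0.56)·1.8332 ≈ 0.8066.
At the golden rule the marginal product of capital equals n+δ: 0.29·k^(0.29−1) = 0.127. Solving, k_gold = (0.29/0.127)^(1/0.71) ≈ 3.1994.
y_gold = 3.1994^0.29 ≈ 1.4011, c_gold = y_gold − 0.127·k_gold ≈ 0.9948.
Gain: Δc = 0.9948 − 0.8066 ≈ 0.1882.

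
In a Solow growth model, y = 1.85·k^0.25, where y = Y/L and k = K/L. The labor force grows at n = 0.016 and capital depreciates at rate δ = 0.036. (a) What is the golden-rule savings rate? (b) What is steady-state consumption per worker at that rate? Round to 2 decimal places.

(a) s_gold = 0.25; (b) c_gold ≈ 2.87

Capital per worker breaks even when investment replaces (n + δ)·k; here n + δ = 0.052.
For Cobb-Douglas, s_gold equals capital's share: s_gold = 0.25.
At the golden rule the marginal product of capital equals n+δ: 0.25·1.85·k^(0.25−1) = 0.052. Solving, k_gold = (0.25·1.85/0.052)^(1/0.75) ≈ 18.4280.
y_gold = 1.85·18.4280^0.25 ≈ 3.8330; c_gold = (1−0.25)·y_gold ≈ 2.8748.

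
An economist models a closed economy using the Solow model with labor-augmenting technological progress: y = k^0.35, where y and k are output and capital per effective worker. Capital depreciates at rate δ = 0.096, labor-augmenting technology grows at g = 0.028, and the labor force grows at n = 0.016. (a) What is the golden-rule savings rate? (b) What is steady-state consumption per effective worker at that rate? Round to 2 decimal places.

Break-even investment rate: n + g + δ = 0.016 + 0.028 + 0.096 = 0.14.
For Cobb-Douglas, s_gold equals capital's share: s_gold = 0.35.
Maximizing c = f(k) − (n+g+δ)·k gives f'(k) = n+g+δ, i.e. 0.35·k^(0.35−1) = 0.14, so k_gold = (0.35/0.14)^(1/0.65) ≈ 4.0946.
y_gold = 4.0946^0.35 ≈ 1.6379; c_gold = (1−0.35)·y_gold ≈ 1.0646.

(a) s_gold = 0.35; (b) c_gold ≈ 1.06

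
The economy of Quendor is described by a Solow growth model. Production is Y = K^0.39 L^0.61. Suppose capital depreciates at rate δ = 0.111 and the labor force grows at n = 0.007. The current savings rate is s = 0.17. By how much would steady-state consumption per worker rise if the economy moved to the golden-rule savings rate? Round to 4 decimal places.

The effective depreciation rate is n + δ = 0.007 + 0.111 = 0.118.
Current steady state (s = 0.17): k* = (0.17/0.118)^(1/0.61) ≈ 1.8195, y* = 1.8195^0.39 ≈ 1.2629, c* = (1−0.17)·1.2629 ≈ 1.0482.
Setting f'(k) = n+δ gives 0.39·k^(0.39−1) = 0.118, hence k_gold = (0.39/0.118)^(1/0.61) ≈ 7.0977.
y_gold = 7.0977^0.39 ≈ 2.1475, c_gold = y_gold − 0.118·k_gold ≈ 1.3100.
Gain: Δc = 1.3100 − 1.0482 ≈ 0.2618.

Δc ≈ 0.2618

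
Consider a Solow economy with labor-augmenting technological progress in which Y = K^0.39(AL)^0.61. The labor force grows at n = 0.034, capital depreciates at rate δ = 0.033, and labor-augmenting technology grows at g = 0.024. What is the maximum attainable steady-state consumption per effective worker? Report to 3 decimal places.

Break-even investment rate: n + g + δ = 0.034 + 0.024 + 0.033 = 0.091.
Golden rule sets MPK = n+g+δ: 0.39·k^(0.39−1) = 0.091, so k_gold = (0.39/0.091)^(1/0.61) ≈ 10.8668.
y_gold = 10.8668^0.39 ≈ 2.5356.
c_gold = y_gold − (n+g+δ)·k_gold = 2.5356 − 0.091·10.8668 ≈ 1.5467.

c_gold ≈ 1.547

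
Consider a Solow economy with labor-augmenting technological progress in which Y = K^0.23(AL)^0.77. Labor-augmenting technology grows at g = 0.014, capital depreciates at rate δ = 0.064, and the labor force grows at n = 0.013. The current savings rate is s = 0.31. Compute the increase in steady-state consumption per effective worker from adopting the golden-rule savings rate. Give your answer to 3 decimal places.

Capital per effective worker breaks even when investment replaces (n + g + δ)·k; here n + g + δ = 0.091.
Current steady state (s = 0.31): k* = (0.31/0.091)^(1/0.77) ≈ 4.9128, y* = 4.9128^0.23 ≈ 1.4421, c* = (1−0.31)·1.4421 ≈ 0.9951.
At the golden rule the marginal product of capital equals n+g+δ: 0.23·k^(0.23−1) = 0.091. Solving, k_gold = (0.23/0.091)^(1/0.77) ≈ 3.3340.
y_gold = 3.3340^0.23 ≈ 1.3191, c_gold = y_gold − 0.091·k_gold ≈ 1.0157.
Gain: Δc = 1.0157 − 0.9951 ≈ 0.0206.

Δc ≈ 0.021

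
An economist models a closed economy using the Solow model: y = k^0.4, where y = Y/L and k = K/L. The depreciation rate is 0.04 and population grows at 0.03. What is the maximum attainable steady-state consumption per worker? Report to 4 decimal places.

c_gold ≈ 1.9178

The effective depreciation rate is n + δ = 0.03 + 0.04 = 0.07.
Setting f'(k) = n+δ gives 0.4·k^(0.4−1) = 0.07, hence k_gold = (0.4/0.07)^(1/0.6) ≈ 18.2643.
y_gold = 18.2643^0.4 ≈ 3.1963.
c_gold = y_gold − (n+δ)·k_gold = 3.1963 − 0.07·18.2643 ≈ 1.9178.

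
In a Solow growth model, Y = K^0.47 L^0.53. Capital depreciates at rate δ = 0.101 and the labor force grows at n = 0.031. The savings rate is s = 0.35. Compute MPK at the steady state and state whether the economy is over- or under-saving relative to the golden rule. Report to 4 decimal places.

Capital per worker breaks even when investment replaces (n + δ)·k; here n + δ = 0.132.
Steady-state k*: s·k^0.47 = 0.132·k gives k* = (0.35/0.132)^(1/0.53) ≈ 6.2957.
MPK = 0.47·6.2957^(-0.53) ≈ 0.1773.
MPK > n+δ = 0.132, so the economy is dynamically efficient (under-saving).

under-saving; MPK ≈ 0.1773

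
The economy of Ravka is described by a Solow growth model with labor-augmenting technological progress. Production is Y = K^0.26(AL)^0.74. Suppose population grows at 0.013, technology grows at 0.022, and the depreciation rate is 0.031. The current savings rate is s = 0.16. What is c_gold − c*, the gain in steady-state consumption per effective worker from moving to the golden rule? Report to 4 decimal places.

Δc ≈ 0.0514

n + g + δ = 0.013 + 0.022 + 0.031 = 0.066.
Current steady state (s = 0.16): k* = (0.16/0.066)^(1/0.74) ≈ 3.3090, y* = 3.3090^0.26 ≈ 1.3650, c* = (1−0.16)·1.3650 ≈ 1.1466.
Setting f'(k) = n+g+δ gives 0.26·k^(0.26−1) = 0.066, hence k_gold = (0.26/0.066)^(1/0.74) ≈ 6.3773.
y_gold = 6.3773^0.26 ≈ 1.6188, c_gold = y_gold − 0.066·k_gold ≈ 1.1979.
Gain: Δc = 1.1979 − 1.1466 ≈ 0.0514.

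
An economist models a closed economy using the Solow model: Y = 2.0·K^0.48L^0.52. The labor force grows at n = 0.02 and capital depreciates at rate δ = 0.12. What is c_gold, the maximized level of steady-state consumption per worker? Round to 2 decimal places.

The effective depreciation rate is n + δ = 0.02 + 0.12 = 0.14.
Maximizing c = f(k) − (n+δ)·k gives f'(k) = n+δ, i.e. 0.48·2.0·k^(0.48−1) = 0.14, so k_gold = (0.48·2.0/0.14)^(1/0.52) ≈ 40.5478.
y_gold = 2.0·40.5478^0.48 ≈ 11.8265.
c_gold = y_gold − (n+δ)·k_gold = 11.8265 − 0.14·40.5478 ≈ 6.1498.

c_gold ≈ 6.15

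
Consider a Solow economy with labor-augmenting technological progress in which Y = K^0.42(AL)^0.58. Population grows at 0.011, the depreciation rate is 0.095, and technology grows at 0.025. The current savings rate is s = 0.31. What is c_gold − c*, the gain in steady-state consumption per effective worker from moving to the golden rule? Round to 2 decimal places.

Δc ≈ 0.06

Capital per effective worker breaks even when investment replaces (n + g + δ)·k; here n + g + δ = 0.131.
Current steady state (s = 0.31): k* = (0.31/0.131)^(1/0.58) ≈ 4.4155, y* = 4.4155^0.42 ≈ 1.8659, c* = (1−0.31)·1.8659 ≈ 1.2875.
Maximizing c = f(k) − (n+g+δ)·k gives f'(k) = n+g+δ, i.e. 0.42·k^(0.42−1) = 0.131, so k_gold = (0.42/0.131)^(1/0.58) ≈ 7.4538.
y_gold = 7.4538^0.42 ≈ 2.3249, c_gold = y_gold − 0.131·k_gold ≈ 1.3484.
Gain: Δc = 1.3484 − 1.2875 ≈ 0.0609.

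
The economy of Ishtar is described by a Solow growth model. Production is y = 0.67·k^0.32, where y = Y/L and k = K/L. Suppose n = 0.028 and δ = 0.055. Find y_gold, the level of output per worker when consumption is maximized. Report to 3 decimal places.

The effective depreciation rate is n + δ = 0.028 + 0.055 = 0.083.
Golden rule sets MPK = n+δ: 0.32·0.67·k^(0.32−1) = 0.083, so k_gold = (0.32·0.67/0.083)^(1/0.68) ≈ 4.0374.
Output: y_gold = 0.67·k_gold^0.32 = 0.67·4.0374^0.32 ≈ 1.0472.

y_gold ≈ 1.047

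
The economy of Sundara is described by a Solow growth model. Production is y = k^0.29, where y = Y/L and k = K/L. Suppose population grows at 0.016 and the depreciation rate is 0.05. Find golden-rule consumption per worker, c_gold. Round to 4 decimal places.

Break-even investment rate: n + δ = 0.016 + 0.05 = 0.066.
At the golden rule the marginal product of capital equals n+δ: 0.29·k^(0.29−1) = 0.066. Solving, k_gold = (0.29/0.066)^(1/0.71) ≈ 8.0432.
y_gold = 8.0432^0.29 ≈ 1.8305.
c_gold = y_gold − (n+δ)·k_gold = 1.8305 − 0.066·8.0432 ≈ 1.2997.

c_gold ≈ 1.2997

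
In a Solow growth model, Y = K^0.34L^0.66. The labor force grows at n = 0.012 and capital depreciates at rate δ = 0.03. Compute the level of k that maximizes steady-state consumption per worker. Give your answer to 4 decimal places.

Break-even investment rate: n + δ = 0.012 + 0.03 = 0.042.
Setting f'(k) = n+δ gives 0.34·k^(0.34−1) = 0.042, hence k_gold = (0.34/0.042)^(1/0.66) ≈ 23.7742.

k_gold ≈ 23.7742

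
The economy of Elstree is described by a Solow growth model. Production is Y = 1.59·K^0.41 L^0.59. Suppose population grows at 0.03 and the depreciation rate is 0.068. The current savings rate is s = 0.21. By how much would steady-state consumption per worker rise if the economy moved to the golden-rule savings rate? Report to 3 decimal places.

Δc ≈ 0.556

Capital per worker breaks even when investment replaces (n + δ)·k; here n + δ = 0.098.
Current steady state (s = 0.21): k* = (0.21·1.59/0.098)^(1/0.59) ≈ 7.9865, y* = 1.59·7.9865^0.41 ≈ 3.7270, c* = (1−0.21)·3.7270 ≈ 2.9444.
At the golden rule the marginal product of capital equals n+δ: 0.41·1.59·k^(0.41−1) = 0.098. Solving, k_gold = (0.41·1.59/0.098)^(1/0.59) ≈ 24.8221.
y_gold = 1.59·24.8221^0.41 ≈ 5.9331, c_gold = y_gold − 0.098·k_gold ≈ 3.5005.
Gain: Δc = 3.5005 − 2.9444 ≈ 0.5562.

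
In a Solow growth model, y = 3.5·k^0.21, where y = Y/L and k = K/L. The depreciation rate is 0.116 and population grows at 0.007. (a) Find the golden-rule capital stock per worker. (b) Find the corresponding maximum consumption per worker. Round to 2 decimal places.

(a) k_gold ≈ 9.61; (b) c_gold ≈ 4.45

n + δ = 0.007 + 0.116 = 0.123.
Setting f'(k) = n+δ gives 0.21·3.5·k^(0.21−1) = 0.123, hence k_gold = (0.21·3.5/0.123)^(1/0.79) ≈ 9.6109.
y_gold = 3.5·9.6109^0.21 ≈ 5.6292; c_gold = y_gold − 0.123·k_gold ≈ 4.4471.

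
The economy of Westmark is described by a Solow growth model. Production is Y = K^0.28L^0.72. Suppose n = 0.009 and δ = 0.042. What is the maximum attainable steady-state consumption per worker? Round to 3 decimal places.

Break-even investment rate: n + δ = 0.009 + 0.042 = 0.051.
Setting f'(k) = n+δ gives 0.28·k^(0.28−1) = 0.051, hence k_gold = (0.28/0.051)^(1/0.72) ≈ 10.6465.
y_gold = 10.6465^0.28 ≈ 1.9392.
c_gold = y_gold − (n+δ)·k_gold = 1.9392 − 0.051·10.6465 ≈ 1.3962.

c_gold ≈ 1.396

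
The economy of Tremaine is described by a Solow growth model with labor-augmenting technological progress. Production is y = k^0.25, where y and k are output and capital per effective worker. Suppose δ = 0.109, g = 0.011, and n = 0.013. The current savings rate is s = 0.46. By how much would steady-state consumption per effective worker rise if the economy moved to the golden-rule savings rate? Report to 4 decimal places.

Break-even investment rate: n + g + δ = 0.013 + 0.011 + 0.109 = 0.133.
Current steady state (s = 0.46): k* = (0.46/0.133)^(1/0.75) ≈ 5.2305, y* = 5.2305^0.25 ≈ 1.5123, c* = (1−0.46)·1.5123 ≈ 0.8166.
Golden rule sets MPK = n+g+δ: 0.25·k^(0.25−1) = 0.133, so k_gold = (0.25/0.133)^(1/0.75) ≈ 2.3198.
y_gold = 2.3198^0.25 ≈ 1.2341, c_gold = y_gold − 0.133·k_gold ≈ 0.9256.
Gain: Δc = 0.9256 − 0.8166 ≈ 0.1090.

Δc ≈ 0.1090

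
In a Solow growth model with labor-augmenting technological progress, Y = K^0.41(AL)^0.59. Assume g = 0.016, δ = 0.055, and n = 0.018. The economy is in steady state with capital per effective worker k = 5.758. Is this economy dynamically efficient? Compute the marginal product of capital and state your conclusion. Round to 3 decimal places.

dynamically efficient; MPK ≈ 0.146

Break-even investment rate: n + g + δ = 0.018 + 0.016 + 0.055 = 0.089.
MPK = 0.41·k^(0.41−1) = 0.41·5.758^(-0.59) ≈ 0.1460.
MPK > 0.089, so the economy is dynamically efficient (under-saving).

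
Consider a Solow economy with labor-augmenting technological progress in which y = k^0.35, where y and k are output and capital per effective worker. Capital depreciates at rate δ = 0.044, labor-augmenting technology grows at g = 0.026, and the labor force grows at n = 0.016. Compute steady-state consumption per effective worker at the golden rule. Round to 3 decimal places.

c_gold ≈ 1.384

n + g + δ = 0.016 + 0.026 + 0.044 = 0.086.
At the golden rule the marginal product of capital equals n+g+δ: 0.35·k^(0.35−1) = 0.086. Solving, k_gold = (0.35/0.086)^(1/0.65) ≈ 8.6656.
y_gold = 8.6656^0.35 ≈ 2.1293.
c_gold = y_gold − (n+g+δ)·k_gold = 2.1293 − 0.086·8.6656 ≈ 1.3840.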